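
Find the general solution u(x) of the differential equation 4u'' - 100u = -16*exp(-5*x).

Divide through by 4: u'' - 25u = -4*exp(-5*x).
Characteristic equation r² - 25 = 0 factors as (r + 5)(r - 5) = 0, so r = -5, 5.
Hence u_h = C1*exp(-5*x) + C2*exp(5*x).
Since exp(-5*x) solves the homogeneous equation (r = -5 is a root of multiplicity 1), multiply the trial by x. Try u_p = A*x*exp(-5*x). Substituting into the equation and dividing by exp(-5*x) gives A = 2/5, so u_p = 2*x*exp(-5*x)/5.

u = C1*exp(-5*x) + C2*exp(5*x) + 2*x*exp(-5*x)/5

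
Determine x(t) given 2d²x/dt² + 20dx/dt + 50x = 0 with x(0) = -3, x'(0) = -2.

x = -3*exp(-5*t) - 17*t*exp(-5*t)

Divide through by 2: x'' + 10x' + 25x = 0.
Characteristic equation r² + 10r + 25 = 0 has discriminant (10)² - 4·(25) = 0, so r = -5 is a repeated root.
Hence x_h = (C1 + C2*t)*exp(-5*t).
Apply the initial conditions: x(0) = C1 = -3 and x'(0) = C2 - 5*C1 = -2. Solving gives C1 = -3, C2 = -17.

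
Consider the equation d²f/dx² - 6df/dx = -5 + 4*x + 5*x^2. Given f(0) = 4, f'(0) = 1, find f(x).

Characteristic equation r² - 6r = 0 factors as (r - 6)r = 0, so r = 6, 0.
Hence f_h = C1*exp(6*x) + C2.
Since 0 is a characteristic root (multiplicity 1), multiply the polynomial trial by x: try f_p = x*(A0 + A1*x + A2*x^2). Substituting and matching coefficients of each power of x gives A0 = 73/108, A1 = -17/36, A2 = -5/18, so f_p = -17*x^2/36 - 5*x^3/18 + 73*x/108.
General solution: f = C2 - 17*x^2/36 - 5*x^3/18 + 73*x/108 + C1*exp(6*x).
Apply the initial conditions: f(0) = C1 + C2 = 4 and f'(0) = 73/108 + 6*C1 = 1. Solving gives C1 = 35/648, C2 = 2557/648.

f = 2557/648 - 17*x**2/36 - 5*x**3/18 + 35*exp(6*x)/648 + 73*x/108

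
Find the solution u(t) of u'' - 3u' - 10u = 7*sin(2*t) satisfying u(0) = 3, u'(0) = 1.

Characteristic equation r² - 3r - 10 = 0 factors as (r + 2)(r - 5) = 0, so r = -2, 5.
Hence u_h = C1*exp(-2*t) + C2*exp(5*t).
Try u_p = A*cos(2*t) + B*sin(2*t). Substituting and equating the coefficients of cos(2t) and sin(2t) gives A = 21/116, B = -49/116, so u_p = -49*sin(2*t)/116 + 21*cos(2*t)/116.
General solution: u = -49*sin(2*t)/116 + 21*cos(2*t)/116 + C1*exp(-2*t) + C2*exp(5*t).
Apply the initial conditions: u(0) = 21/116 + C1 + C2 = 3 and u'(0) = -49/58 - 2*C1 + 5*C2 = 1. Solving gives C1 = 7/4, C2 = 31/29.

u = -49*sin(2*t)/116 + 7*exp(-2*t)/4 + 21*cos(2*t)/116 + 31*exp(5*t)/29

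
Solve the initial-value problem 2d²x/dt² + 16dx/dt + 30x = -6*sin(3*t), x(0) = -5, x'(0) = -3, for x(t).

Divide through by 2: x'' + 8x' + 15x = -3*sin(3*t).
Characteristic equation r² + 8r + 15 = 0 factors as (r + 3)(r + 5) = 0, so r = -3, -5.
Hence x_h = C1*exp(-3*t) + C2*exp(-5*t).
Try x_p = A*cos(3*t) + B*sin(3*t). Substituting and equating the coefficients of cos(3t) and sin(3t) gives A = 2/17, B = -1/34, so x_p = -sin(3*t)/34 + 2*cos(3*t)/17.
General solution: x = -sin(3*t)/34 + 2*cos(3*t)/17 + C1*exp(-3*t) + C2*exp(-5*t).
Apply the initial conditions: x(0) = 2/17 + C1 + C2 = -5 and x'(0) = -3/34 - 5*C2 - 3*C1 = -3. Solving gives C1 = -57/4, C2 = 621/68.

x = -57*exp(-3*t)/4 - sin(3*t)/34 + 2*cos(3*t)/17 + 621*exp(-5*t)/68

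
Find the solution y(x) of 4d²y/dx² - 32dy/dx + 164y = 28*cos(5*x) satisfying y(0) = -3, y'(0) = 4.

Divide through by 4: y'' - 8y' + 41y = 7*cos(5*x).
Characteristic equation r² - 8r + 41 = 0 has discriminant (-8)² - 4·(41) = -100 < 0, so r = 4 ± 5i.
Hence y_h = C1*cos(5*x)*exp(4*x) + C2*exp(4*x)*sin(5*x).
Try y_p = A*cos(5*x) + B*sin(5*x). Substituting and equating the coefficients of cos(5x) and sin(5x) gives A = 7/116, B = -35/232, so y_p = -35*sin(5*x)/232 + 7*cos(5*x)/116.
General solution: y = -35*sin(5*x)/232 + 7*cos(5*x)/116 + C1*cos(5*x)*exp(4*x) + C2*exp(4*x)*sin(5*x).
Apply the initial conditions: y(0) = 7/116 + C1 = -3 and y'(0) = -175/232 + 4*C1 + 5*C2 = 4. Solving gives C1 = -355/116, C2 = 3943/1160.

y = -35*sin(5*x)/232 + 7*cos(5*x)/116 - 355*cos(5*x)*exp(4*x)/116 + 3943*exp(4*x)*sin(5*x)/1160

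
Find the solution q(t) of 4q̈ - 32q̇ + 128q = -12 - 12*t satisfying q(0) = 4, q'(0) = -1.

Divide through by 4: q'' - 8q' + 32q = -3 - 3*t.
Characteristic equation r² - 8r + 32 = 0 has discriminant (-8)² - 4·(32) = -64 < 0, so r = 4 ± 4i.
Hence q_h = C1*cos(4*t)*exp(4*t) + C2*exp(4*t)*sin(4*t).
For the particular solution try q_p = A0 + A1*t. Substituting and matching coefficients of each power of t gives A0 = -15/128, A1 = -3/32, so q_p = -15/128 - 3*t/32.
General solution: q = -15/128 - 3*t/32 + C1*cos(4*t)*exp(4*t) + C2*exp(4*t)*sin(4*t).
Apply the initial conditions: q(0) = -15/128 + C1 = 4 and q'(0) = -3/32 + 4*C1 + 4*C2 = -1. Solving gives C1 = 527/128, C2 = -139/32.

q = -15/128 - 3*t/32 - 139*exp(4*t)*sin(4*t)/32 + 527*cos(4*t)*exp(4*t)/128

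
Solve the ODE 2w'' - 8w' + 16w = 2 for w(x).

Divide through by 2: w'' - 4w' + 8w = 1.
Characteristic equation r² - 4r + 8 = 0 has discriminant (-4)² - 4·(8) = -16 < 0, so r = 2 ± 2i.
Hence w_h = C1*cos(2*x)*exp(2*x) + C2*exp(2*x)*sin(2*x).
For the particular solution try w_p = A0. Substituting and matching coefficients of each power of x gives A0 = 1/8, so w_p = 1/8.

w = 1/8 + C1*cos(2*x)*exp(2*x) + C2*exp(2*x)*sin(2*x)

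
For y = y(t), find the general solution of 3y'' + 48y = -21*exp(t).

y = -7*exp(t)/17 + C1*cos(4*t) + C2*sin(4*t)

Divide through by 3: y'' + 16y = -7*exp(t).
Characteristic equation r² + 16 = 0 has discriminant (0)² - 4·(16) = -64 < 0, so r = ± 4i.
Hence y_h = C1*cos(4*t) + C2*sin(4*t).
Try y_p = A*exp(t). Substituting into the equation and dividing by exp(t) gives A = -7/17, so y_p = -7*exp(t)/17.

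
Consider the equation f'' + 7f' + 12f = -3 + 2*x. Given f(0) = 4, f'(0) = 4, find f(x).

f = -25/72 - 135*exp(-4*x)/8 + x/6 + 191*exp(-3*x)/9

Characteristic equation r² + 7r + 12 = 0 factors as (r + 4)(r + 3) = 0, so r = -4, -3.
Hence f_h = C1*exp(-4*x) + C2*exp(-3*x).
For the particular solution try f_p = A0 + A1*x. Substituting and matching coefficients of each power of x gives A0 = -25/72, A1 = 1/6, so f_p = -25/72 + x/6.
General solution: f = -25/72 + x/6 + C1*exp(-4*x) + C2*exp(-3*x).
Apply the initial conditions: f(0) = -25/72 + C1 + C2 = 4 and f'(0) = 1/6 - 4*C1 - 3*C2 = 4. Solving gives C1 = -135/8, C2 = 191/9.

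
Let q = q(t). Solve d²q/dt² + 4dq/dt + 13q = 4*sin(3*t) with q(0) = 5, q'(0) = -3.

q = -3*cos(3*t)/10 + sin(3*t)/10 + 53*cos(3*t)*exp(-2*t)/10 + 73*exp(-2*t)*sin(3*t)/30

Characteristic equation r² + 4r + 13 = 0 has discriminant (4)² - 4·(13) = -36 < 0, so r = -2 ± 3i.
Hence q_h = C1*cos(3*t)*exp(-2*t) + C2*exp(-2*t)*sin(3*t).
Try q_p = A*cos(3*t) + B*sin(3*t). Substituting and equating the coefficients of cos(3t) and sin(3t) gives A = -3/10, B = 1/10, so q_p = -3*cos(3*t)/10 + sin(3*t)/10.
General solution: q = -3*cos(3*t)/10 + sin(3*t)/10 + C1*cos(3*t)*exp(-2*t) + C2*exp(-2*t)*sin(3*t).
Apply the initial conditions: q(0) = -3/10 + C1 = 5 and q'(0) = 3/10 - 2*C1 + 3*C2 = -3. Solving gives C1 = 53/10, C2 = 73/30.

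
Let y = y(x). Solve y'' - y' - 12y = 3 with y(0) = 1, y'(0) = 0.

y = -1/4 + 5*exp(-3*x)/7 + 15*exp(4*x)/28

Characteristic equation r² - r - 12 = 0 factors as (r - 4)(r + 3) = 0, so r = 4, -3.
Hence y_h = C1*exp(4*x) + C2*exp(-3*x).
For the particular solution try y_p = A0. Substituting and matching coefficients of each power of x gives A0 = -1/4, so y_p = -1/4.
General solution: y = -1/4 + C1*exp(4*x) + C2*exp(-3*x).
Apply the initial conditions: y(0) = -1/4 + C1 + C2 = 1 and y'(0) = -3*C2 + 4*C1 = 0. Solving gives C1 = 15/28, C2 = 5/7.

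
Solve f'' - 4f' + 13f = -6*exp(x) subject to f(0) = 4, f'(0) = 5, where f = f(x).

f = -3*exp(x)/5 - 6*exp(2*x)*sin(3*x)/5 + 23*cos(3*x)*exp(2*x)/5

Characteristic equation r² - 4r + 13 = 0 has discriminant (-4)² - 4·(13) = -36 < 0, so r = 2 ± 3i.
Hence f_h = C1*cos(3*x)*exp(2*x) + C2*exp(2*x)*sin(3*x).
Try f_p = A*exp(x). Substituting into the equation and dividing by exp(x) gives A = -3/5, so f_p = -3*exp(x)/5.
General solution: f = -3*exp(x)/5 + C1*cos(3*x)*exp(2*x) + C2*exp(2*x)*sin(3*x).
Apply the initial conditions: f(0) = -3/5 + C1 = 4 and f'(0) = -3/5 + 2*C1 + 3*C2 = 5. Solving gives C1 = 23/5, C2 = -6/5.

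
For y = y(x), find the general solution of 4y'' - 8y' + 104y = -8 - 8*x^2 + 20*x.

y = -251/4394 - x**2/13 + 61*x/338 + C1*cos(5*x)*exp(x) + C2*exp(x)*sin(5*x)

Divide through by 4: y'' - 2y' + 26y = -2 - 2*x^2 + 5*x.
Characteristic equation r² - 2r + 26 = 0 has discriminant (-2)² - 4·(26) = -100 < 0, so r = 1 ± 5i.
Hence y_h = C1*cos(5*x)*exp(x) + C2*exp(x)*sin(5*x).
For the particular solution try y_p = A0 + A1*x + A2*x^2. Substituting and matching coefficients of each power of x gives A0 = -251/4394, A1 = 61/338, A2 = -1/13, so y_p = -251/4394 - x^2/13 + 61*x/338.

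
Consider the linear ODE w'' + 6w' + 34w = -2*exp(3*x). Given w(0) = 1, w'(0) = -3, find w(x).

w = -2*exp(3*x)/61 + 12*exp(-3*x)*sin(5*x)/305 + 63*cos(5*x)*exp(-3*x)/61

Characteristic equation r² + 6r + 34 = 0 has discriminant (6)² - 4·(34) = -100 < 0, so r = -3 ± 5i.
Hence w_h = C1*cos(5*x)*exp(-3*x) + C2*exp(-3*x)*sin(5*x).
Try w_p = A*exp(3*x). Substituting into the equation and dividing by exp(3*x) gives A = -2/61, so w_p = -2*exp(3*x)/61.
General solution: w = -2*exp(3*x)/61 + C1*cos(5*x)*exp(-3*x) + C2*exp(-3*x)*sin(5*x).
Apply the initial conditions: w(0) = -2/61 + C1 = 1 and w'(0) = -6/61 - 3*C1 + 5*C2 = -3. Solving gives C1 = 63/61, C2 = 12/305.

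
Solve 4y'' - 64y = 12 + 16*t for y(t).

y = -3/16 - t/4 + C1*exp(-4*t) + C2*exp(4*t)

Divide through by 4: y'' - 16y = 3 + 4*t.
Characteristic equation r² - 16 = 0 factors as (r + 4)(r - 4) = 0, so r = -4, 4.
Hence y_h = C1*exp(-4*t) + C2*exp(4*t).
For the particular solution try y_p = A0 + A1*t. Substituting and matching coefficients of each power of t gives A0 = -3/16, A1 = -1/4, so y_p = -3/16 - t/4.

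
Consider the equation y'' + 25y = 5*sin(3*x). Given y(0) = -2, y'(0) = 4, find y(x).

Characteristic equation r² + 25 = 0 has discriminant (0)² - 4·(25) = -100 < 0, so r = ± 5i.
Hence y_h = C1*cos(5*x) + C2*sin(5*x).
Try y_p = A*cos(3*x) + B*sin(3*x). Substituting and equating the coefficients of cos(3x) and sin(3x) gives A = 0, B = 5/16, so y_p = 5*sin(3*x)/16.
General solution: y = 5*sin(3*x)/16 + C1*cos(5*x) + C2*sin(5*x).
Apply the initial conditions: y(0) = C1 = -2 and y'(0) = 15/16 + 5*C2 = 4. Solving gives C1 = -2, C2 = 49/80.

y = -2*cos(5*x) + 5*sin(3*x)/16 + 49*sin(5*x)/80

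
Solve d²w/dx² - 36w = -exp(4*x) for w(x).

Characteristic equation r² - 36 = 0 factors as (r - 6)(r + 6) = 0, so r = 6, -6.
Hence w_h = C1*exp(6*x) + C2*exp(-6*x).
Try w_p = A*exp(4*x). Substituting into the equation and dividing by exp(4*x) gives A = 1/20, so w_p = exp(4*x)/20.

w = exp(4*x)/20 + C1*exp(6*x) + C2*exp(-6*x)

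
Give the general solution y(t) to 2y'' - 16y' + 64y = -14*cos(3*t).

Divide through by 2: y'' - 8y' + 32y = -7*cos(3*t).
Characteristic equation r² - 8r + 32 = 0 has discriminant (-8)² - 4·(32) = -64 < 0, so r = 4 ± 4i.
Hence y_h = C1*cos(4*t)*exp(4*t) + C2*exp(4*t)*sin(4*t).
Try y_p = A*cos(3*t) + B*sin(3*t). Substituting and equating the coefficients of cos(3t) and sin(3t) gives A = -161/1105, B = 168/1105, so y_p = -161*cos(3*t)/1105 + 168*sin(3*t)/1105.

y = -161*cos(3*t)/1105 + 168*sin(3*t)/1105 + C1*cos(4*t)*exp(4*t) + C2*exp(4*t)*sin(4*t)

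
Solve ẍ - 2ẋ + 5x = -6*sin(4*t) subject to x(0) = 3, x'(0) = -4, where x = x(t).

x = -48*cos(4*t)/185 + 66*sin(4*t)/185 - 1607*exp(t)*sin(2*t)/370 + 603*cos(2*t)*exp(t)/185

Characteristic equation r² - 2r + 5 = 0 has discriminant (-2)² - 4·(5) = -16 < 0, so r = 1 ± 2i.
Hence x_h = C1*cos(2*t)*exp(t) + C2*exp(t)*sin(2*t).
Try x_p = A*cos(4*t) + B*sin(4*t). Substituting and equating the coefficients of cos(4t) and sin(4t) gives A = -48/185, B = 66/185, so x_p = -48*cos(4*t)/185 + 66*sin(4*t)/185.
General solution: x = -48*cos(4*t)/185 + 66*sin(4*t)/185 + C1*cos(2*t)*exp(t) + C2*exp(t)*sin(2*t).
Apply the initial conditions: x(0) = -48/185 + C1 = 3 and x'(0) = 264/185 + C1 + 2*C2 = -4. Solving gives C1 = 603/185, C2 = -1607/370.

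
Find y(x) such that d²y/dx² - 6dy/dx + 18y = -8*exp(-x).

y = -8*exp(-x)/25 + C1*cos(3*x)*exp(3*x) + C2*exp(3*x)*sin(3*x)

Characteristic equation r² - 6r + 18 = 0 has discriminant (-6)² - 4·(18) = -36 < 0, so r = 3 ± 3i.
Hence y_h = C1*cos(3*x)*exp(3*x) + C2*exp(3*x)*sin(3*x).
Try y_p = A*exp(-x). Substituting into the equation and dividing by exp(-x) gives A = -8/25, so y_p = -8*exp(-x)/25.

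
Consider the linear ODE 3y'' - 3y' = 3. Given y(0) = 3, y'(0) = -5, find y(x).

y = 7 - x - 4*exp(x)

Divide through by 3: y'' - y' = 1.
Characteristic equation r² - r = 0 factors as (r - 1)r = 0, so r = 1, 0.
Hence y_h = C1*exp(x) + C2.
Since 0 is a characteristic root (multiplicity 1), multiply the polynomial trial by x: try y_p = A0*x. Substituting and matching coefficients of each power of x gives A0 = -1, so y_p = -x.
General solution: y = C2 - x + C1*exp(x).
Apply the initial conditions: y(0) = C1 + C2 = 3 and y'(0) = -1 + C1 = -5. Solving gives C1 = -4, C2 = 7.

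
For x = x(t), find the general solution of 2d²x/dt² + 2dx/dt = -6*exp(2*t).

Divide through by 2: x'' + x' = -3*exp(2*t).
Characteristic equation r² + r = 0 factors as (r + 1)r = 0, so r = -1, 0.
Hence x_h = C1*exp(-t) + C2.
Try x_p = A*exp(2*t). Substituting into the equation and dividing by exp(2*t) gives A = -1/2, so x_p = -exp(2*t)/2.

x = C2 - exp(2*t)/2 + C1*exp(-t)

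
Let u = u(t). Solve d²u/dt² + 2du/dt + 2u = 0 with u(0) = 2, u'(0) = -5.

u = -3*exp(-t)*sin(t) + 2*cos(t)*exp(-t)

Characteristic equation r² + 2r + 2 = 0 has discriminant (2)² - 4·(2) = -4 < 0, so r = -1 ± i.
Hence u_h = C1*cos(t)*exp(-t) + C2*exp(-t)*sin(t).
Apply the initial conditions: u(0) = C1 = 2 and u'(0) = C2 - C1 = -5. Solving gives C1 = 2, C2 = -3.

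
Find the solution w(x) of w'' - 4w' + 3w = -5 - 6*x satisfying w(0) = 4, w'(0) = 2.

w = -13/3 - 2*x - 13*exp(3*x)/6 + 21*exp(x)/2

Characteristic equation r² - 4r + 3 = 0 factors as (r - 1)(r - 3) = 0, so r = 1, 3.
Hence w_h = C1*exp(x) + C2*exp(3*x).
For the particular solution try w_p = A0 + A1*x. Substituting and matching coefficients of each power of x gives A0 = -13/3, A1 = -2, so w_p = -13/3 - 2*x.
General solution: w = -13/3 - 2*x + C1*exp(x) + C2*exp(3*x).
Apply the initial conditions: w(0) = -13/3 + C1 + C2 = 4 and w'(0) = -2 + C1 + 3*C2 = 2. Solving gives C1 = 21/2, C2 = -13/6.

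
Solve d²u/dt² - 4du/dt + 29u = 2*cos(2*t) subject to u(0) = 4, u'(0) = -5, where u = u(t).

Characteristic equation r² - 4r + 29 = 0 has discriminant (-4)² - 4·(29) = -100 < 0, so r = 2 ± 5i.
Hence u_h = C1*cos(5*t)*exp(2*t) + C2*exp(2*t)*sin(5*t).
Try u_p = A*cos(2*t) + B*sin(2*t). Substituting and equating the coefficients of cos(2t) and sin(2t) gives A = 50/689, B = -16/689, so u_p = -16*sin(2*t)/689 + 50*cos(2*t)/689.
General solution: u = -16*sin(2*t)/689 + 50*cos(2*t)/689 + C1*cos(5*t)*exp(2*t) + C2*exp(2*t)*sin(5*t).
Apply the initial conditions: u(0) = 50/689 + C1 = 4 and u'(0) = -32/689 + 2*C1 + 5*C2 = -5. Solving gives C1 = 2706/689, C2 = -1765/689.

u = -16*sin(2*t)/689 + 50*cos(2*t)/689 - 1765*exp(2*t)*sin(5*t)/689 + 2706*cos(5*t)*exp(2*t)/689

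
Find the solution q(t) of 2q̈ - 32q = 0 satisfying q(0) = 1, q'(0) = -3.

Divide through by 2: q'' - 16q = 0.
Characteristic equation r² - 16 = 0 factors as (r + 4)(r - 4) = 0, so r = -4, 4.
Hence q_h = C1*exp(-4*t) + C2*exp(4*t).
Apply the initial conditions: q(0) = C1 + C2 = 1 and q'(0) = -4*C1 + 4*C2 = -3. Solving gives C1 = 7/8, C2 = 1/8.

q = exp(4*t)/8 + 7*exp(-4*t)/8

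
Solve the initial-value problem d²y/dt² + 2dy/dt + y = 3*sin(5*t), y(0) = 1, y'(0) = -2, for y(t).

y = -18*sin(5*t)/169 - 15*cos(5*t)/338 + 353*exp(-t)/338 - 11*t*exp(-t)/26

Characteristic equation r² + 2r + 1 = 0 has discriminant (2)² - 4·(1) = 0, so r = -1 is a repeated root.
Hence y_h = (C1 + C2*t)*exp(-t).
Try y_p = A*cos(5*t) + B*sin(5*t). Substituting and equating the coefficients of cos(5t) and sin(5t) gives A = -15/338, B = -18/169, so y_p = -18*sin(5*t)/169 - 15*cos(5*t)/338.
General solution: y = -18*sin(5*t)/169 - 15*cos(5*t)/338 + C1*exp(-t) + C2*t*exp(-t).
Apply the initial conditions: y(0) = -15/338 + C1 = 1 and y'(0) = -90/169 + C2 - C1 = -2. Solving gives C1 = 353/338, C2 = -11/26.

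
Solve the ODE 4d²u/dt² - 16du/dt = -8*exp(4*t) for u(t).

Divide through by 4: u'' - 4u' = -2*exp(4*t).
Characteristic equation r² - 4r = 0 factors as (r - 4)r = 0, so r = 4, 0.
Hence u_h = C1*exp(4*t) + C2.
Since exp(4*t) solves the homogeneous equation (r = 4 is a root of multiplicity 1), multiply the trial by t. Try u_p = A*t*exp(4*t). Substituting into the equation and dividing by exp(4*t) gives A = -1/2, so u_p = -t*exp(4*t)/2.

u = C2 + C1*exp(4*t) - t*exp(4*t)/2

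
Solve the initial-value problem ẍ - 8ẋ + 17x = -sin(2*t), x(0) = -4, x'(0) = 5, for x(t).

Characteristic equation r² - 8r + 17 = 0 has discriminant (-8)² - 4·(17) = -4 < 0, so r = 4 ± i.
Hence x_h = C1*cos(t)*exp(4*t) + C2*exp(4*t)*sin(t).
Try x_p = A*cos(2*t) + B*sin(2*t). Substituting and equating the coefficients of cos(2t) and sin(2t) gives A = -16/425, B = -13/425, so x_p = -16*cos(2*t)/425 - 13*sin(2*t)/425.
General solution: x = -16*cos(2*t)/425 - 13*sin(2*t)/425 + C1*cos(t)*exp(4*t) + C2*exp(4*t)*sin(t).
Apply the initial conditions: x(0) = -16/425 + C1 = -4 and x'(0) = -26/425 + C2 + 4*C1 = 5. Solving gives C1 = -1684/425, C2 = 8887/425.

x = -16*cos(2*t)/425 - 13*sin(2*t)/425 - 1684*cos(t)*exp(4*t)/425 + 8887*exp(4*t)*sin(t)/425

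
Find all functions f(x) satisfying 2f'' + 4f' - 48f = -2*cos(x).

f = -2*sin(x)/629 + 25*cos(x)/629 + C1*exp(4*x) + C2*exp(-6*x)

Divide through by 2: f'' + 2f' - 24f = -cos(x).
Characteristic equation r² + 2r - 24 = 0 factors as (r - 4)(r + 6) = 0, so r = 4, -6.
Hence f_h = C1*exp(4*x) + C2*exp(-6*x).
Try f_p = A*cos(x) + B*sin(x). Substituting and equating the coefficients of cos(x) and sin(x) gives A = 25/629, B = -2/629, so f_p = -2*sin(x)/629 + 25*cos(x)/629.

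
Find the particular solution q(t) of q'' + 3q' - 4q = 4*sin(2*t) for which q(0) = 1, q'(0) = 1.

q = -8*sin(2*t)/25 - 6*cos(2*t)/25 - 2*exp(-4*t)/25 + 33*exp(t)/25

Characteristic equation r² + 3r - 4 = 0 factors as (r - 1)(r + 4) = 0, so r = 1, -4.
Hence q_h = C1*exp(t) + C2*exp(-4*t).
Try q_p = A*cos(2*t) + B*sin(2*t). Substituting and equating the coefficients of cos(2t) and sin(2t) gives A = -6/25, B = -8/25, so q_p = -8*sin(2*t)/25 - 6*cos(2*t)/25.
General solution: q = -8*sin(2*t)/25 - 6*cos(2*t)/25 + C1*exp(t) + C2*exp(-4*t).
Apply the initial conditions: q(0) = -6/25 + C1 + C2 = 1 and q'(0) = -16/25 + C1 - 4*C2 = 1. Solving gives C1 = 33/25, C2 = -2/25.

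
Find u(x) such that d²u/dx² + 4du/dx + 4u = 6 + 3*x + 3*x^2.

Characteristic equation r² + 4r + 4 = 0 has discriminant (4)² - 4·(4) = 0, so r = -2 is a repeated root.
Hence u_h = (C1 + C2*x)*exp(-2*x).
For the particular solution try u_p = A0 + A1*x + A2*x^2. Substituting and matching coefficients of each power of x gives A0 = 15/8, A1 = -3/4, A2 = 3/4, so u_p = 15/8 - 3*x/4 + 3*x^2/4.

u = 15/8 - 3*x/4 + 3*x**2/4 + C1*exp(-2*x) + C2*x*exp(-2*x)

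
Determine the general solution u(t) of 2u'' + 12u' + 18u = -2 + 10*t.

Divide through by 2: u'' + 6u' + 9u = -1 + 5*t.
Characteristic equation r² + 6r + 9 = 0 has discriminant (6)² - 4·(9) = 0, so r = -3 is a repeated root.
Hence u_h = (C1 + C2*t)*exp(-3*t).
For the particular solution try u_p = A0 + A1*t. Substituting and matching coefficients of each power of t gives A0 = -13/27, A1 = 5/9, so u_p = -13/27 + 5*t/9.

u = -13/27 + 5*t/9 + C1*exp(-3*t) + C2*t*exp(-3*t)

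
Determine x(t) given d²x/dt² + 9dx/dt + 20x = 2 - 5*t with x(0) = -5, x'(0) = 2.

x = 17/80 - 381*exp(-4*t)/16 - t/4 + 93*exp(-5*t)/5

Characteristic equation r² + 9r + 20 = 0 factors as (r + 5)(r + 4) = 0, so r = -5, -4.
Hence x_h = C1*exp(-5*t) + C2*exp(-4*t).
For the particular solution try x_p = A0 + A1*t. Substituting and matching coefficients of each power of t gives A0 = 17/80, A1 = -1/4, so x_p = 17/80 - t/4.
General solution: x = 17/80 - t/4 + C1*exp(-5*t) + C2*exp(-4*t).
Apply the initial conditions: x(0) = 17/80 + C1 + C2 = -5 and x'(0) = -1/4 - 5*C1 - 4*C2 = 2. Solving gives C1 = 93/5, C2 = -381/16.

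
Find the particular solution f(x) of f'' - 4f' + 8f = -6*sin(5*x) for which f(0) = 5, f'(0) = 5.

f = -120*cos(5*x)/689 + 102*sin(5*x)/689 - 4195*exp(2*x)*sin(2*x)/1378 + 3565*cos(2*x)*exp(2*x)/689

Characteristic equation r² - 4r + 8 = 0 has discriminant (-4)² - 4·(8) = -16 < 0, so r = 2 ± 2i.
Hence f_h = C1*cos(2*x)*exp(2*x) + C2*exp(2*x)*sin(2*x).
Try f_p = A*cos(5*x) + B*sin(5*x). Substituting and equating the coefficients of cos(5x) and sin(5x) gives A = -120/689, B = 102/689, so f_p = -120*cos(5*x)/689 + 102*sin(5*x)/689.
General solution: f = -120*cos(5*x)/689 + 102*sin(5*x)/689 + C1*cos(2*x)*exp(2*x) + C2*exp(2*x)*sin(2*x).
Apply the initial conditions: f(0) = -120/689 + C1 = 5 and f'(0) = 510/689 + 2*C1 + 2*C2 = 5. Solving gives C1 = 3565/689, C2 = -4195/1378.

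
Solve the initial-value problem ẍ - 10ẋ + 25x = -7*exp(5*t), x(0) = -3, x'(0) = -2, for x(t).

x = -3*exp(5*t) + 13*t*exp(5*t) - 7*t**2*exp(5*t)/2

Characteristic equation r² - 10r + 25 = 0 has discriminant (-10)² - 4·(25) = 0, so r = 5 is a repeated root.
Hence x_h = (C1 + C2*t)*exp(5*t).
Since exp(5*t) solves the homogeneous equation (r = 5 is a root of multiplicity 2), multiply the trial by t^2. Try x_p = A*t^2*exp(5*t). Substituting into the equation and dividing by exp(5*t) gives A = -7/2, so x_p = -7*t^2*exp(5*t)/2.
General solution: x = C1*exp(5*t) - 7*t^2*exp(5*t)/2 + C2*t*exp(5*t).
Apply the initial conditions: x(0) = C1 = -3 and x'(0) = C2 + 5*C1 = -2. Solving gives C1 = -3, C2 = 13.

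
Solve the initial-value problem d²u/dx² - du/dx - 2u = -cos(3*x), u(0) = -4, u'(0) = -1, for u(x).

u = -71*exp(-x)/30 - 67*exp(2*x)/39 + 3*sin(3*x)/130 + 11*cos(3*x)/130

Characteristic equation r² - r - 2 = 0 factors as (r + 1)(r - 2) = 0, so r = -1, 2.
Hence u_h = C1*exp(-x) + C2*exp(2*x).
Try u_p = A*cos(3*x) + B*sin(3*x). Substituting and equating the coefficients of cos(3x) and sin(3x) gives A = 11/130, B = 3/130, so u_p = 3*sin(3*x)/130 + 11*cos(3*x)/130.
General solution: u = 3*sin(3*x)/130 + 11*cos(3*x)/130 + C1*exp(-x) + C2*exp(2*x).
Apply the initial conditions: u(0) = 11/130 + C1 + C2 = -4 and u'(0) = 9/130 - C1 + 2*C2 = -1. Solving gives C1 = -71/30, C2 = -67/39.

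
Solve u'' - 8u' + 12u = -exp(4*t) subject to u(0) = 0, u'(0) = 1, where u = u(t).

u = -3*exp(2*t)/8 + exp(4*t)/4 + exp(6*t)/8

Characteristic equation r² - 8r + 12 = 0 factors as (r - 2)(r - 6) = 0, so r = 2, 6.
Hence u_h = C1*exp(2*t) + C2*exp(6*t).
Try u_p = A*exp(4*t). Substituting into the equation and dividing by exp(4*t) gives A = 1/4, so u_p = exp(4*t)/4.
General solution: u = exp(4*t)/4 + C1*exp(2*t) + C2*exp(6*t).
Apply the initial conditions: u(0) = 1/4 + C1 + C2 = 0 and u'(0) = 1 + 2*C1 + 6*C2 = 1. Solving gives C1 = -3/8, C2 = 1/8.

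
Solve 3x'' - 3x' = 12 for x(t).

Divide through by 3: x'' - x' = 4.
Characteristic equation r² - r = 0 factors as (r - 1)r = 0, so r = 1, 0.
Hence x_h = C1*exp(t) + C2.
Since 0 is a characteristic root (multiplicity 1), multiply the polynomial trial by t: try x_p = A0*t. Substituting and matching coefficients of each power of t gives A0 = -4, so x_p = -4*t.

x = C2 - 4*t + C1*exp(t)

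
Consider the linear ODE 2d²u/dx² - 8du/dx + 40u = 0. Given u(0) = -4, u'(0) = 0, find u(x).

Divide through by 2: u'' - 4u' + 20u = 0.
Characteristic equation r² - 4r + 20 = 0 has discriminant (-4)² - 4·(20) = -64 < 0, so r = 2 ± 4i.
Hence u_h = C1*cos(4*x)*exp(2*x) + C2*exp(2*x)*sin(4*x).
Apply the initial conditions: u(0) = C1 = -4 and u'(0) = 2*C1 + 4*C2 = 0. Solving gives C1 = -4, C2 = 2.

u = -4*cos(4*x)*exp(2*x) + 2*exp(2*x)*sin(4*x)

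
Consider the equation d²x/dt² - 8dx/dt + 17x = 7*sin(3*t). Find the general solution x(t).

x = 7*sin(3*t)/80 + 21*cos(3*t)/80 + C1*cos(t)*exp(4*t) + C2*exp(4*t)*sin(t)

Characteristic equation r² - 8r + 17 = 0 has discriminant (-8)² - 4·(17) = -4 < 0, so r = 4 ± i.
Hence x_h = C1*cos(t)*exp(4*t) + C2*exp(4*t)*sin(t).
Try x_p = A*cos(3*t) + B*sin(3*t). Substituting and equating the coefficients of cos(3t) and sin(3t) gives A = 21/80, B = 7/80, so x_p = 7*sin(3*t)/80 + 21*cos(3*t)/80.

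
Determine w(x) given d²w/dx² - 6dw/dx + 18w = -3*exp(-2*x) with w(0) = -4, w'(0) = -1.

w = -3*exp(-2*x)/34 - 133*cos(3*x)*exp(3*x)/34 + 359*exp(3*x)*sin(3*x)/102

Characteristic equation r² - 6r + 18 = 0 has discriminant (-6)² - 4·(18) = -36 < 0, so r = 3 ± 3i.
Hence w_h = C1*cos(3*x)*exp(3*x) + C2*exp(3*x)*sin(3*x).
Try w_p = A*exp(-2*x). Substituting into the equation and dividing by exp(-2*x) gives A = -3/34, so w_p = -3*exp(-2*x)/34.
General solution: w = -3*exp(-2*x)/34 + C1*cos(3*x)*exp(3*x) + C2*exp(3*x)*sin(3*x).
Apply the initial conditions: w(0) = -3/34 + C1 = -4 and w'(0) = 3/17 + 3*C1 + 3*C2 = -1. Solving gives C1 = -133/34, C2 = 359/102.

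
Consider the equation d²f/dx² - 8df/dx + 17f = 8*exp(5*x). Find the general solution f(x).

Characteristic equation r² - 8r + 17 = 0 has discriminant (-8)² - 4·(17) = -4 < 0, so r = 4 ± i.
Hence f_h = C1*cos(x)*exp(4*x) + C2*exp(4*x)*sin(x).
Try f_p = A*exp(5*x). Substituting into the equation and dividing by exp(5*x) gives A = 4, so f_p = 4*exp(5*x).

f = 4*exp(5*x) + C1*cos(x)*exp(4*x) + C2*exp(4*x)*sin(x)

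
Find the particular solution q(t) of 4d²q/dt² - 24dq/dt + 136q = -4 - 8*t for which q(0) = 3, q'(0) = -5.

q = -23/578 - t/17 - 8127*exp(3*t)*sin(5*t)/2890 + 1757*cos(5*t)*exp(3*t)/578

Divide through by 4: q'' - 6q' + 34q = -1 - 2*t.
Characteristic equation r² - 6r + 34 = 0 has discriminant (-6)² - 4·(34) = -100 < 0, so r = 3 ± 5i.
Hence q_h = C1*cos(5*t)*exp(3*t) + C2*exp(3*t)*sin(5*t).
For the particular solution try q_p = A0 + A1*t. Substituting and matching coefficients of each power of t gives A0 = -23/578, A1 = -1/17, so q_p = -23/578 - t/17.
General solution: q = -23/578 - t/17 + C1*cos(5*t)*exp(3*t) + C2*exp(3*t)*sin(5*t).
Apply the initial conditions: q(0) = -23/578 + C1 = 3 and q'(0) = -1/17 + 3*C1 + 5*C2 = -5. Solving gives C1 = 1757/578, C2 = -8127/2890.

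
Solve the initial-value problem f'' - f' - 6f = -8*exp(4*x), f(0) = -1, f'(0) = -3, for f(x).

f = -4*exp(4*x)/3 - 4*exp(-2*x)/15 + 3*exp(3*x)/5

Characteristic equation r² - r - 6 = 0 factors as (r - 3)(r + 2) = 0, so r = 3, -2.
Hence f_h = C1*exp(3*x) + C2*exp(-2*x).
Try f_p = A*exp(4*x). Substituting into the equation and dividing by exp(4*x) gives A = -4/3, so f_p = -4*exp(4*x)/3.
General solution: f = -4*exp(4*x)/3 + C1*exp(3*x) + C2*exp(-2*x).
Apply the initial conditions: f(0) = -4/3 + C1 + C2 = -1 and f'(0) = -16/3 - 2*C2 + 3*C1 = -3. Solving gives C1 = 3/5, C2 = -4/15.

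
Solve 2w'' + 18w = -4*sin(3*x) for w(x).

w = C1*cos(3*x) + C2*sin(3*x) + x*cos(3*x)/3

Divide through by 2: w'' + 9w = -2*sin(3*x).
Characteristic equation r² + 9 = 0 has discriminant (0)² - 4·(9) = -36 < 0, so r = ± 3i.
Hence w_h = C1*cos(3*x) + C2*sin(3*x).
Since ±3i are characteristic roots, multiply the trial by x. Try w_p = x*(A*cos(3*x) + B*sin(3*x)). Substituting and equating the coefficients of cos(3x) and sin(3x) gives A = 1/3, B = 0, so w_p = x*cos(3*x)/3.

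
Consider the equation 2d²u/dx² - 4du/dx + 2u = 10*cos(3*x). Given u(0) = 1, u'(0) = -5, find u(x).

Divide through by 2: u'' - 2u' + u = 5*cos(3*x).
Characteristic equation r² - 2r + 1 = 0 has discriminant (-2)² - 4·(1) = 0, so r = 1 is a repeated root.
Hence u_h = (C1 + C2*x)*exp(x).
Try u_p = A*cos(3*x) + B*sin(3*x). Substituting and equating the coefficients of cos(3x) and sin(3x) gives A = -2/5, B = -3/10, so u_p = -3*sin(3*x)/10 - 2*cos(3*x)/5.
General solution: u = -3*sin(3*x)/10 - 2*cos(3*x)/5 + C1*exp(x) + C2*x*exp(x).
Apply the initial conditions: u(0) = -2/5 + C1 = 1 and u'(0) = -9/10 + C1 + C2 = -5. Solving gives C1 = 7/5, C2 = -11/2.

u = -3*sin(3*x)/10 - 2*cos(3*x)/5 + 7*exp(x)/5 - 11*x*exp(x)/2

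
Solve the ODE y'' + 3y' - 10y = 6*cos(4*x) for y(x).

Characteristic equation r² + 3r - 10 = 0 factors as (r - 2)(r + 5) = 0, so r = 2, -5.
Hence y_h = C1*exp(2*x) + C2*exp(-5*x).
Try y_p = A*cos(4*x) + B*sin(4*x). Substituting and equating the coefficients of cos(4x) and sin(4x) gives A = -39/205, B = 18/205, so y_p = -39*cos(4*x)/205 + 18*sin(4*x)/205.

y = -39*cos(4*x)/205 + 18*sin(4*x)/205 + C1*exp(2*x) + C2*exp(-5*x)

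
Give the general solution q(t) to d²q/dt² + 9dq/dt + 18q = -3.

q = -1/6 + C1*exp(-3*t) + C2*exp(-6*t)

Characteristic equation r² + 9r + 18 = 0 factors as (r + 3)(r + 6) = 0, so r = -3, -6.
Hence q_h = C1*exp(-3*t) + C2*exp(-6*t).
For the particular solution try q_p = A0. Substituting and matching coefficients of each power of t gives A0 = -1/6, so q_p = -1/6.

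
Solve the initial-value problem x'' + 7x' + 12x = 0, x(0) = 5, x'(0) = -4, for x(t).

x = -11*exp(-4*t) + 16*exp(-3*t)

Characteristic equation r² + 7r + 12 = 0 factors as (r + 3)(r + 4) = 0, so r = -3, -4.
Hence x_h = C1*exp(-3*t) + C2*exp(-4*t).
Apply the initial conditions: x(0) = C1 + C2 = 5 and x'(0) = -4*C2 - 3*C1 = -4. Solving gives C1 = 16, C2 = -11.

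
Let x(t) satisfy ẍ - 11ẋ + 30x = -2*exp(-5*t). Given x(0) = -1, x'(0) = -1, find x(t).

x = -24*exp(5*t)/5 - exp(-5*t)/55 + 42*exp(6*t)/11

Characteristic equation r² - 11r + 30 = 0 factors as (r - 6)(r - 5) = 0, so r = 6, 5.
Hence x_h = C1*exp(6*t) + C2*exp(5*t).
Try x_p = A*exp(-5*t). Substituting into the equation and dividing by exp(-5*t) gives A = -1/55, so x_p = -exp(-5*t)/55.
General solution: x = -exp(-5*t)/55 + C1*exp(6*t) + C2*exp(5*t).
Apply the initial conditions: x(0) = -1/55 + C1 + C2 = -1 and x'(0) = 1/11 + 5*C2 + 6*C1 = -1. Solving gives C1 = 42/11, C2 = -24/5.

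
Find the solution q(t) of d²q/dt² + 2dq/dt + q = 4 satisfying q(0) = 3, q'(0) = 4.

q = 4 - exp(-t) + 3*t*exp(-t)

Characteristic equation r² + 2r + 1 = 0 has discriminant (2)² - 4·(1) = 0, so r = -1 is a repeated root.
Hence q_h = (C1 + C2*t)*exp(-t).
For the particular solution try q_p = A0. Substituting and matching coefficients of each power of t gives A0 = 4, so q_p = 4.
General solution: q = 4 + C1*exp(-t) + C2*t*exp(-t).
Apply the initial conditions: q(0) = 4 + C1 = 3 and q'(0) = C2 - C1 = 4. Solving gives C1 = -1, C2 = 3.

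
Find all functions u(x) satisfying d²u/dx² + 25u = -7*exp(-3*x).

u = -7*exp(-3*x)/34 + C1*cos(5*x) + C2*sin(5*x)

Characteristic equation r² + 25 = 0 has discriminant (0)² - 4·(25) = -100 < 0, so r = ± 5i.
Hence u_h = C1*cos(5*x) + C2*sin(5*x).
Try u_p = A*exp(-3*x). Substituting into the equation and dividing by exp(-3*x) gives A = -7/34, so u_p = -7*exp(-3*x)/34.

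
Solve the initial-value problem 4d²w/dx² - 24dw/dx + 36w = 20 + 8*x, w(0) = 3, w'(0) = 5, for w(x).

Divide through by 4: w'' - 6w' + 9w = 5 + 2*x.
Characteristic equation r² - 6r + 9 = 0 has discriminant (-6)² - 4·(9) = 0, so r = 3 is a repeated root.
Hence w_h = (C1 + C2*x)*exp(3*x).
For the particular solution try w_p = A0 + A1*x. Substituting and matching coefficients of each power of x gives A0 = 19/27, A1 = 2/9, so w_p = 19/27 + 2*x/9.
General solution: w = 19/27 + 2*x/9 + C1*exp(3*x) + C2*x*exp(3*x).
Apply the initial conditions: w(0) = 19/27 + C1 = 3 and w'(0) = 2/9 + C2 + 3*C1 = 5. Solving gives C1 = 62/27, C2 = -19/9.

w = 19/27 + 2*x/9 + 62*exp(3*x)/27 - 19*x*exp(3*x)/9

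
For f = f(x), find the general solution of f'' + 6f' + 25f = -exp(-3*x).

f = -exp(-3*x)/16 + C1*cos(4*x)*exp(-3*x) + C2*exp(-3*x)*sin(4*x)

Characteristic equation r² + 6r + 25 = 0 has discriminant (6)² - 4·(25) = -64 < 0, so r = -3 ± 4i.
Hence f_h = C1*cos(4*x)*exp(-3*x) + C2*exp(-3*x)*sin(4*x).
Try f_p = A*exp(-3*x). Substituting into the equation and dividing by exp(-3*x) gives A = -1/16, so f_p = -exp(-3*x)/16.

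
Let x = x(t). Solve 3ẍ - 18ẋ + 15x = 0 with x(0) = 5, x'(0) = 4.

Divide through by 3: x'' - 6x' + 5x = 0.
Characteristic equation r² - 6r + 5 = 0 factors as (r - 5)(r - 1) = 0, so r = 5, 1.
Hence x_h = C1*exp(5*t) + C2*exp(t).
Apply the initial conditions: x(0) = C1 + C2 = 5 and x'(0) = C2 + 5*C1 = 4. Solving gives C1 = -1/4, C2 = 21/4.

x = -exp(5*t)/4 + 21*exp(t)/4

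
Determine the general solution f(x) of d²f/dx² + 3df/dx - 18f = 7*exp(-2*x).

Characteristic equation r² + 3r - 18 = 0 factors as (r - 3)(r + 6) = 0, so r = 3, -6.
Hence f_h = C1*exp(3*x) + C2*exp(-6*x).
Try f_p = A*exp(-2*x). Substituting into the equation and dividing by exp(-2*x) gives A = -7/20, so f_p = -7*exp(-2*x)/20.

f = -7*exp(-2*x)/20 + C1*exp(3*x) + C2*exp(-6*x)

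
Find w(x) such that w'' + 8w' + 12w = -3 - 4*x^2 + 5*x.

Characteristic equation r² + 8r + 12 = 0 factors as (r + 6)(r + 2) = 0, so r = -6, -2.
Hence w_h = C1*exp(-6*x) + C2*exp(-2*x).
For the particular solution try w_p = A0 + A1*x + A2*x^2. Substituting and matching coefficients of each power of x gives A0 = -83/108, A1 = 31/36, A2 = -1/3, so w_p = -83/108 - x^2/3 + 31*x/36.

w = -83/108 - x**2/3 + 31*x/36 + C1*exp(-6*x) + C2*exp(-2*x)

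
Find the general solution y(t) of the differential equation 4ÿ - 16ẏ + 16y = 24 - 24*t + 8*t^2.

y = 3/4 + t**2/2 - t/2 + C1*exp(2*t) + C2*t*exp(2*t)

Divide through by 4: y'' - 4y' + 4y = 6 - 6*t + 2*t^2.
Characteristic equation r² - 4r + 4 = 0 has discriminant (-4)² - 4·(4) = 0, so r = 2 is a repeated root.
Hence y_h = (C1 + C2*t)*exp(2*t).
For the particular solution try y_p = A0 + A1*t + A2*t^2. Substituting and matching coefficients of each power of t gives A0 = 3/4, A1 = -1/2, A2 = 1/2, so y_p = 3/4 + t^2/2 - t/2.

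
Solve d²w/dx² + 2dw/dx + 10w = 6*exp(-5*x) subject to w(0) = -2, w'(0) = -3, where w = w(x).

w = 6*exp(-5*x)/25 - 101*exp(-x)*sin(3*x)/75 - 56*cos(3*x)*exp(-x)/25

Characteristic equation r² + 2r + 10 = 0 has discriminant (2)² - 4·(10) = -36 < 0, so r = -1 ± 3i.
Hence w_h = C1*cos(3*x)*exp(-x) + C2*exp(-x)*sin(3*x).
Try w_p = A*exp(-5*x). Substituting into the equation and dividing by exp(-5*x) gives A = 6/25, so w_p = 6*exp(-5*x)/25.
General solution: w = 6*exp(-5*x)/25 + C1*cos(3*x)*exp(-x) + C2*exp(-x)*sin(3*x).
Apply the initial conditions: w(0) = 6/25 + C1 = -2 and w'(0) = -6/5 - C1 + 3*C2 = -3. Solving gives C1 = -56/25, C2 = -101/75.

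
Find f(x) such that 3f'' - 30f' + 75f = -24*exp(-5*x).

Divide through by 3: f'' - 10f' + 25f = -8*exp(-5*x).
Characteristic equation r² - 10r + 25 = 0 has discriminant (-10)² - 4·(25) = 0, so r = 5 is a repeated root.
Hence f_h = (C1 + C2*x)*exp(5*x).
Try f_p = A*exp(-5*x). Substituting into the equation and dividing by exp(-5*x) gives A = -2/25, so f_p = -2*exp(-5*x)/25.

f = -2*exp(-5*x)/25 + C1*exp(5*x) + C2*x*exp(5*x)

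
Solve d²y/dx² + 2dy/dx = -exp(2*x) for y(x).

Characteristic equation r² + 2r = 0 factors as (r + 2)r = 0, so r = -2, 0.
Hence y_h = C1*exp(-2*x) + C2.
Try y_p = A*exp(2*x). Substituting into the equation and dividing by exp(2*x) gives A = -1/8, so y_p = -exp(2*x)/8.

y = C2 - exp(2*x)/8 + C1*exp(-2*x)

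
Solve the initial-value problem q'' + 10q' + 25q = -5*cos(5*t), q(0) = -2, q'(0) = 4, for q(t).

Characteristic equation r² + 10r + 25 = 0 has discriminant (10)² - 4·(25) = 0, so r = -5 is a repeated root.
Hence q_h = (C1 + C2*t)*exp(-5*t).
Try q_p = A*cos(5*t) + B*sin(5*t). Substituting and equating the coefficients of cos(5t) and sin(5t) gives A = 0, B = -1/10, so q_p = -sin(5*t)/10.
General solution: q = -sin(5*t)/10 + C1*exp(-5*t) + C2*t*exp(-5*t).
Apply the initial conditions: q(0) = C1 = -2 and q'(0) = -1/2 + C2 - 5*C1 = 4. Solving gives C1 = -2, C2 = -11/2.

q = -2*exp(-5*t) - sin(5*t)/10 - 11*t*exp(-5*t)/2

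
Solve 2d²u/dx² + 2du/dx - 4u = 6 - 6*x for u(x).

u = -3/4 + 3*x/2 + C1*exp(-2*x) + C2*exp(x)

Divide through by 2: u'' + u' - 2u = 3 - 3*x.
Characteristic equation r² + r - 2 = 0 factors as (r + 2)(r - 1) = 0, so r = -2, 1.
Hence u_h = C1*exp(-2*x) + C2*exp(x).
For the particular solution try u_p = A0 + A1*x. Substituting and matching coefficients of each power of x gives A0 = -3/4, A1 = 3/2, so u_p = -3/4 + 3*x/2.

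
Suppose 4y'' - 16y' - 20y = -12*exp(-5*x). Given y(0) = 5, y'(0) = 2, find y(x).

Divide through by 4: y'' - 4y' - 5y = -3*exp(-5*x).
Characteristic equation r² - 4r - 5 = 0 factors as (r - 5)(r + 1) = 0, so r = 5, -1.
Hence y_h = C1*exp(5*x) + C2*exp(-x).
Try y_p = A*exp(-5*x). Substituting into the equation and dividing by exp(-5*x) gives A = -3/40, so y_p = -3*exp(-5*x)/40.
General solution: y = -3*exp(-5*x)/40 + C1*exp(5*x) + C2*exp(-x).
Apply the initial conditions: y(0) = -3/40 + C1 + C2 = 5 and y'(0) = 3/8 - C2 + 5*C1 = 2. Solving gives C1 = 67/60, C2 = 95/24.

y = -3*exp(-5*x)/40 + 67*exp(5*x)/60 + 95*exp(-x)/24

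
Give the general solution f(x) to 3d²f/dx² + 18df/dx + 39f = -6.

Divide through by 3: f'' + 6f' + 13f = -2.
Characteristic equation r² + 6r + 13 = 0 has discriminant (6)² - 4·(13) = -16 < 0, so r = -3 ± 2i.
Hence f_h = C1*cos(2*x)*exp(-3*x) + C2*exp(-3*x)*sin(2*x).
For the particular solution try f_p = A0. Substituting and matching coefficients of each power of x gives A0 = -2/13, so f_p = -2/13.

f = -2/13 + C1*cos(2*x)*exp(-3*x) + C2*exp(-3*x)*sin(2*x)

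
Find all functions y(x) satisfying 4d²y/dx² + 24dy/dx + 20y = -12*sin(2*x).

y = -3*sin(2*x)/145 + 36*cos(2*x)/145 + C1*exp(-5*x) + C2*exp(-x)

Divide through by 4: y'' + 6y' + 5y = -3*sin(2*x).
Characteristic equation r² + 6r + 5 = 0 factors as (r + 5)(r + 1) = 0, so r = -5, -1.
Hence y_h = C1*exp(-5*x) + C2*exp(-x).
Try y_p = A*cos(2*x) + B*sin(2*x). Substituting and equating the coefficients of cos(2x) and sin(2x) gives A = 36/145, B = -3/145, so y_p = -3*sin(2*x)/145 + 36*cos(2*x)/145.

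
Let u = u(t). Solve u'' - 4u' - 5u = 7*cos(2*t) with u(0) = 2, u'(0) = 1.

u = -63*cos(2*t)/145 - 56*sin(2*t)/145 + 26*exp(-t)/15 + 61*exp(5*t)/87

Characteristic equation r² - 4r - 5 = 0 factors as (r - 5)(r + 1) = 0, so r = 5, -1.
Hence u_h = C1*exp(5*t) + C2*exp(-t).
Try u_p = A*cos(2*t) + B*sin(2*t). Substituting and equating the coefficients of cos(2t) and sin(2t) gives A = -63/145, B = -56/145, so u_p = -63*cos(2*t)/145 - 56*sin(2*t)/145.
General solution: u = -63*cos(2*t)/145 - 56*sin(2*t)/145 + C1*exp(5*t) + C2*exp(-t).
Apply the initial conditions: u(0) = -63/145 + C1 + C2 = 2 and u'(0) = -112/145 - C2 + 5*C1 = 1. Solving gives C1 = 61/87, C2 = 26/15.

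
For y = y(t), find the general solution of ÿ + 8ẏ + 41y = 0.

y = C1*cos(5*t)*exp(-4*t) + C2*exp(-4*t)*sin(5*t)

Characteristic equation r² + 8r + 41 = 0 has discriminant (8)² - 4·(41) = -100 < 0, so r = -4 ± 5i.
Hence y_h = C1*cos(5*t)*exp(-4*t) + C2*exp(-4*t)*sin(5*t).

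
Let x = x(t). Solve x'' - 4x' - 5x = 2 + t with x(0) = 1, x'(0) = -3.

x = -6/25 - 13*exp(5*t)/50 - t/5 + 3*exp(-t)/2

Characteristic equation r² - 4r - 5 = 0 factors as (r + 1)(r - 5) = 0, so r = -1, 5.
Hence x_h = C1*exp(-t) + C2*exp(5*t).
For the particular solution try x_p = A0 + A1*t. Substituting and matching coefficients of each power of t gives A0 = -6/25, A1 = -1/5, so x_p = -6/25 - t/5.
General solution: x = -6/25 - t/5 + C1*exp(-t) + C2*exp(5*t).
Apply the initial conditions: x(0) = -6/25 + C1 + C2 = 1 and x'(0) = -1/5 - C1 + 5*C2 = -3. Solving gives C1 = 3/2, C2 = -13/50.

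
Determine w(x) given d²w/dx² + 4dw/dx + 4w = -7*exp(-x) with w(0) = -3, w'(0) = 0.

w = -7*exp(-x) + 4*exp(-2*x) + x*exp(-2*x)

Characteristic equation r² + 4r + 4 = 0 has discriminant (4)² - 4·(4) = 0, so r = -2 is a repeated root.
Hence w_h = (C1 + C2*x)*exp(-2*x).
Try w_p = A*exp(-x). Substituting into the equation and dividing by exp(-x) gives A = -7, so w_p = -7*exp(-x).
General solution: w = -7*exp(-x) + C1*exp(-2*x) + C2*x*exp(-2*x).
Apply the initial conditions: w(0) = -7 + C1 = -3 and w'(0) = 7 + C2 - 2*C1 = 0. Solving gives C1 = 4, C2 = 1.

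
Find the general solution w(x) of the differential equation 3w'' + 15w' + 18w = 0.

Divide through by 3: w'' + 5w' + 6w = 0.
Characteristic equation r² + 5r + 6 = 0 factors as (r + 3)(r + 2) = 0, so r = -3, -2.
Hence w_h = C1*exp(-3*x) + C2*exp(-2*x).

w = C1*exp(-3*x) + C2*exp(-2*x)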